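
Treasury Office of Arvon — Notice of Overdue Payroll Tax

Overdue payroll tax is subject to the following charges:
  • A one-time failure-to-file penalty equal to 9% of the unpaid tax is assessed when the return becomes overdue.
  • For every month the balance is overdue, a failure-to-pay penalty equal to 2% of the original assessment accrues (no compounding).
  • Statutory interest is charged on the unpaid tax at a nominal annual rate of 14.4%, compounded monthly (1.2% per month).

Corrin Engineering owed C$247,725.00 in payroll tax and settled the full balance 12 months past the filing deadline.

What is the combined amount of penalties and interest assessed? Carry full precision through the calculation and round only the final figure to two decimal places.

Failure-to-file penalty: 9% × C$247,725.00 = C$22,295.25
Failure-to-pay penalty = 2% × C$247,725.00 × 12 mo = C$59,454.00
Interest: C$247,725.00 × ((1 + 0.012)^12 − 1) = C$247,725.00 × 0.1538946… = C$38,123.5458…
Penalties + interest = C$81,749.2500 + C$38,123.5458… = C$119,872.80

C$119,872.80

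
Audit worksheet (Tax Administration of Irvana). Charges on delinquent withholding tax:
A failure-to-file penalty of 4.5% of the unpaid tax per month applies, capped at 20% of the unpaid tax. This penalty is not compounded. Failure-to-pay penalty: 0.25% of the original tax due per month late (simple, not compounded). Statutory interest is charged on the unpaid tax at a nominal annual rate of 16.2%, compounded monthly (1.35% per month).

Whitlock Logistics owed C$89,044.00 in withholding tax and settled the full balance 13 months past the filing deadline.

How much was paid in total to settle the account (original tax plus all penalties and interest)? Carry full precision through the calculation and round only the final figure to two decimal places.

C$126,704.58

Failure-to-file: 13 × 4.5% × C$89,044.00 = C$52,090.74, capped at 20% × C$89,044.00 = C$17,808.80
Failure-to-pay penalty: 13 × 0.25% × C$89,044.00 = C$2,893.93
Interest: C$89,044.00 × ((1 + 0.0135)^13 − 1) = C$89,044.00 × 0.1904435… = C$16,957.8513…
Total = C$89,044.00 + C$20,702.7300 + C$16,957.8513… = C$126,704.58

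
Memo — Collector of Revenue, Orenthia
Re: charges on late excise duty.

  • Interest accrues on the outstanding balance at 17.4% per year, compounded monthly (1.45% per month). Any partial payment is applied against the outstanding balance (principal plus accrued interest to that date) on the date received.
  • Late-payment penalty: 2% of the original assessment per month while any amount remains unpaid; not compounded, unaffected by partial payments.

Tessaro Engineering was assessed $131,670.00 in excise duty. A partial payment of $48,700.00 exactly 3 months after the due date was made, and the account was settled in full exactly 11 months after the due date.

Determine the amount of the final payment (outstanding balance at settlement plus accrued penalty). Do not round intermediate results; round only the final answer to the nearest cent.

$128,585.19

Balance at month 3: $131,670.0000 × (1 + 0.0145)^3 = $137,481.0973…
After $48,700.00 payment: $137,481.0973… − $48,700.00 = $88,781.0973…
Balance at month 11: $88,781.0973… × (1 + 0.0145)^8 = $99,617.7938…
Penalty: 11 × 2% × $131,670.00 = $28,967.40
Final settlement = outstanding balance + penalty = $99,617.7938… + $28,967.40 = $128,585.19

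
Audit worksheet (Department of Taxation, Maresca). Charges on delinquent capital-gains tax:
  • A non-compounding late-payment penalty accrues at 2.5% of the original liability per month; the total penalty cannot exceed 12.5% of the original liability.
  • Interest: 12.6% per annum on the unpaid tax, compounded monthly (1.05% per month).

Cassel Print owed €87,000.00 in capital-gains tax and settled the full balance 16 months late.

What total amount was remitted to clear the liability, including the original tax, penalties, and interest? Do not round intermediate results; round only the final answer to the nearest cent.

Penalty (uncapped): 16 × 2.5% × €87,000.00 = €34,800.00; cap = 12.5% × €87,000.00 = €10,875.00 → penalty = €10,875.00
Interest: €87,000.00 × ((1 + 0.0105)^16 − 1) = €87,000.00 × 0.1819010… = €15,825.3836…
Total = €87,000.00 + €10,875.0000 + €15,825.3836… = €113,700.38

€113,700.38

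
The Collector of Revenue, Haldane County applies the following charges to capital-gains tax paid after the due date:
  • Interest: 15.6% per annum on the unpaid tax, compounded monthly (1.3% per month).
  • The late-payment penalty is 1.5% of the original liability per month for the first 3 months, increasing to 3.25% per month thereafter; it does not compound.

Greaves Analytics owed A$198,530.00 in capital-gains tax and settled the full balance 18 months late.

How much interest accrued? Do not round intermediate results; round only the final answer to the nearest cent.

Interest: A$198,530.00 × ((1 + 0.013)^18 − 1) = A$198,530.00 × 0.2617404… = A$51,963.3259…

A$51,963.33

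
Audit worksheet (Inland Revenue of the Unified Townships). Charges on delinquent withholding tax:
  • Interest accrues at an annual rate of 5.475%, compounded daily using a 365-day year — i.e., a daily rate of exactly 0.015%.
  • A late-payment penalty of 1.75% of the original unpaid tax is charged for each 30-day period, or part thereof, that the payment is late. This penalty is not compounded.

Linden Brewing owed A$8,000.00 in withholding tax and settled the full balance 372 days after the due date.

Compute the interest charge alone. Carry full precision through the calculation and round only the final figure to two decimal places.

A$459.05

Interest: A$8,000.00 × ((1 + 0.00015)^372 − 1) = A$8,000.00 × 0.05738176… = A$459.0541…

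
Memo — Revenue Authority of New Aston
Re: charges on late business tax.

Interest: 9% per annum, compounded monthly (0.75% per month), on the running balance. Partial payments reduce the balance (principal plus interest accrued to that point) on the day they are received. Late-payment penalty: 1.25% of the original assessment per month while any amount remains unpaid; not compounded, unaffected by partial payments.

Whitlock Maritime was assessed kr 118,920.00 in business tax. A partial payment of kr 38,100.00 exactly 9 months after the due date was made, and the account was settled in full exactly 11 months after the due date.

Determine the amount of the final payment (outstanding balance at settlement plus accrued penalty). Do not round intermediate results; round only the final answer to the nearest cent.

kr 106,785.07

Balance at month 9: kr 118,920.0000 × (1 + 0.0075)^9 = kr 127,192.1750…
After kr 38,100.00 payment: kr 127,192.1750… − kr 38,100.00 = kr 89,092.1750…
Balance at month 11: kr 89,092.1750… × (1 + 0.0075)^2 = kr 90,433.5691…
Penalty: 11 × 1.25% × kr 118,920.00 = kr 16,351.50
Final settlement = outstanding balance + penalty = kr 90,433.5691… + kr 16,351.50 = kr 106,785.07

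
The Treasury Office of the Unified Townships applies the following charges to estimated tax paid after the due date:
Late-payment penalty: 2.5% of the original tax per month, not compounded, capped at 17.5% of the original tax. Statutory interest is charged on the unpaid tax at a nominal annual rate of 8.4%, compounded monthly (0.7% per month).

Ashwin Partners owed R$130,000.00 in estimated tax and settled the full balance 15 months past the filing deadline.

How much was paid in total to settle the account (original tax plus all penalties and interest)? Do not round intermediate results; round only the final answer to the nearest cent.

R$167,089.57

Penalty (uncapped): 15 × 2.5% × R$130,000.00 = R$48,750.00; cap = 17.5% × R$130,000.00 = R$22,750.00 → penalty = R$22,750.00
Interest: R$130,000.00 × ((1 + 0.007)^15 − 1) = R$130,000.00 × 0.1103044… = R$14,339.5711…
Total = R$130,000.00 + R$22,750.0000 + R$14,339.5711… = R$167,089.57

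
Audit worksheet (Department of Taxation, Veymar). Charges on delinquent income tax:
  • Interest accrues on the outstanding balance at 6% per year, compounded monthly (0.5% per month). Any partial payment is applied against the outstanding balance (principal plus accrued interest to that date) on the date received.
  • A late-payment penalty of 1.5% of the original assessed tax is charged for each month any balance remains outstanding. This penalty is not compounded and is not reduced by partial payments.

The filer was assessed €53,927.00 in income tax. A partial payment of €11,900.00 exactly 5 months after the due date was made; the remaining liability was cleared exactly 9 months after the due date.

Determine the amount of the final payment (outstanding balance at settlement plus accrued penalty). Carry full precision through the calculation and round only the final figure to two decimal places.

€51,543.17

Balance at month 5: €53,927.0000 × (1 + 0.005)^5 = €55,288.7243…
After €11,900.00 payment: €55,288.7243… − €11,900.00 = €43,388.7243…
Balance at month 9: €43,388.7243… × (1 + 0.005)^4 = €44,263.0288…
Penalty: 9 × 1.5% × €53,927.00 = €7,280.15…
Final settlement = outstanding balance + penalty = €44,263.0288… + €7,280.15… = €51,543.17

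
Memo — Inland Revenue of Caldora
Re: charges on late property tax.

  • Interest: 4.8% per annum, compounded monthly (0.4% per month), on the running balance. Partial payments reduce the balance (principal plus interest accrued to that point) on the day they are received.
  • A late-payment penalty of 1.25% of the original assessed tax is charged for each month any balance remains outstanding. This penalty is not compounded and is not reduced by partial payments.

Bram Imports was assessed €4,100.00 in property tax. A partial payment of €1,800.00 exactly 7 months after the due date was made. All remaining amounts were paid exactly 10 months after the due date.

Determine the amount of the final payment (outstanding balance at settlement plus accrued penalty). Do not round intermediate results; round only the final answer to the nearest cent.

Balance at month 7: €4,100.0000 × (1 + 0.004)^7 = €4,216.1868…
After €1,800.00 payment: €4,216.1868… − €1,800.00 = €2,416.1868…
Balance at month 10: €2,416.1868… × (1 + 0.004)^3 = €2,445.2972…
Penalty: 10 × 1.25% × €4,100.00 = €512.50
Final settlement = outstanding balance + penalty = €2,445.2972… + €512.50 = €2,957.80

€2,957.80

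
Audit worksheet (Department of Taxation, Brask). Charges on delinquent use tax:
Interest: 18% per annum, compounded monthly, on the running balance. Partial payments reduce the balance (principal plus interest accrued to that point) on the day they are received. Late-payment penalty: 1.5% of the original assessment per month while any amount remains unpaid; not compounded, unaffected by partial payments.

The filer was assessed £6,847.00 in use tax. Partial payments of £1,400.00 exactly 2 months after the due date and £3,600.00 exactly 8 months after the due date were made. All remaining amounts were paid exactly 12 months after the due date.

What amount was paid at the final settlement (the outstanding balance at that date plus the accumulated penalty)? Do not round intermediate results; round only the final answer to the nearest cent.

Monthly rate = 18% ÷ 12 = 1.5%
Balance at month 2: £6,847.0000 × (1 + 0.015)^2 = £7,053.9506…
After £1,400.00 payment: £7,053.9506… − £1,400.00 = £5,653.9506…
Balance at month 8: £5,653.9506… × (1 + 0.015)^6 = £6,182.2742…
After £3,600.00 payment: £6,182.2742… − £3,600.00 = £2,582.2742…
Balance at month 12: £2,582.2742… × (1 + 0.015)^4 = £2,740.7317…
Penalty: 12 × 1.5% × £6,847.00 = £1,232.46
Final settlement = outstanding balance + penalty = £2,740.7317… + £1,232.46 = £3,973.19

£3,973.19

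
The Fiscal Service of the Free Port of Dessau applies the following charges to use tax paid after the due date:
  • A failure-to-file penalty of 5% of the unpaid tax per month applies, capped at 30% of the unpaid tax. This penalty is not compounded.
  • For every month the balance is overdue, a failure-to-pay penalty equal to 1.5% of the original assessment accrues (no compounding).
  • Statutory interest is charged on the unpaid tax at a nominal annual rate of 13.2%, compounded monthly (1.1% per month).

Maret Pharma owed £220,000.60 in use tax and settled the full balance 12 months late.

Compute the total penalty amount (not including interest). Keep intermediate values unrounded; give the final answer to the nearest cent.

£105,600.29

Failure-to-file: 12 × 5% × £220,000.60 = £132,000.36, capped at 30% × £220,000.60 = £66,000.18
Failure-to-pay penalty = 1.5% × £220,000.60 × 12 mo = £39,600.11…
Total penalty = £66,000.18 + £39,600.11… = £105,600.29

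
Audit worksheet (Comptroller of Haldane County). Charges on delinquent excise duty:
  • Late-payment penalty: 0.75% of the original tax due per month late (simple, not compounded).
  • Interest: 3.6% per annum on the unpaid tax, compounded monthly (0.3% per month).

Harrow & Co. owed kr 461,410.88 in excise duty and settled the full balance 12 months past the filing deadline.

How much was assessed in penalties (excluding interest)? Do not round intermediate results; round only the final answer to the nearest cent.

Late-payment penalty: 12 × 0.75% × kr 461,410.88 = kr 41,526.98…

kr 41,526.98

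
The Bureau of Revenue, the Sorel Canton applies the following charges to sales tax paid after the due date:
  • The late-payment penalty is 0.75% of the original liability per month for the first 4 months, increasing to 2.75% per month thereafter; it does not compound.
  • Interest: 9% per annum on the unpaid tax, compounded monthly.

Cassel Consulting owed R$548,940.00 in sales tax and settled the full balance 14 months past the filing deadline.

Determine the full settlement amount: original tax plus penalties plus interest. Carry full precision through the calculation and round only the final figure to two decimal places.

Penalty, months 1–4: 4 × 0.75% × R$548,940.00 = R$16,468.20
Penalty, months 5–14: 10 × 2.75% × R$548,940.00 = R$150,958.50
Interest (9%/yr ÷ 12 = 0.75%/month): R$548,940.00 × ((1 + 0.0075)^14 − 1) = R$60,534.6482…
Total = R$548,940.00 + R$167,426.7000 + R$60,534.6482… = R$776,901.35

R$776,901.35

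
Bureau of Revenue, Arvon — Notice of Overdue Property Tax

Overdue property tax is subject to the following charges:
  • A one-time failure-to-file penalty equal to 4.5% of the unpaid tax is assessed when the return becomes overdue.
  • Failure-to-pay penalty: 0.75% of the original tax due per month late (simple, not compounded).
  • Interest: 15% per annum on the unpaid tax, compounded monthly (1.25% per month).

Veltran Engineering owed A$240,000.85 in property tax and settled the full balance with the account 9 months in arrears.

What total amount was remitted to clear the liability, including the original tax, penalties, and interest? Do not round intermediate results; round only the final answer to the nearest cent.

Failure-to-file penalty: 4.5% × A$240,000.85 = A$10,800.04…
Failure-to-pay penalty = 0.75% × A$240,000.85 × 9 mo = A$16,200.06…
Interest: A$240,000.85 × ((1 + 0.0125)^9 − 1) = A$240,000.85 × 0.1182922… = A$28,390.2231…
Total = A$240,000.85 + A$27,000.0956… + A$28,390.2231… = A$295,391.17

A$295,391.17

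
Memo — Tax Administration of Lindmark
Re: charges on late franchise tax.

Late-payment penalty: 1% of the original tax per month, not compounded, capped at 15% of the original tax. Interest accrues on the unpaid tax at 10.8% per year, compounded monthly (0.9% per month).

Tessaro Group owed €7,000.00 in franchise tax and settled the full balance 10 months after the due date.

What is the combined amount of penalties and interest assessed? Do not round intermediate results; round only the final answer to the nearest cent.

€1,356.14

Penalty: 10 × 1% × €7,000.00 = €700.00 (below the 15% cap of €1,050.00)
Interest: €7,000.00 × ((1 + 0.009)^10 − 1) = €7,000.00 × 0.0937339… = €656.1371…
Penalties + interest = €700.0000 + €656.1371… = €1,356.14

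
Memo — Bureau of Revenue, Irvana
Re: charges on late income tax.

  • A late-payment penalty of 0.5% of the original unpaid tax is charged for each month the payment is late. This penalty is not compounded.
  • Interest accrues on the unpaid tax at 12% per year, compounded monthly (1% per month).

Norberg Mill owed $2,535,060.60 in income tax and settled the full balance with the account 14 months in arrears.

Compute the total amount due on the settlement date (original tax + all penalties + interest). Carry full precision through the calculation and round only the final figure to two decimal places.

Late-payment penalty: 14 × 0.5% × $2,535,060.60 = $177,454.24…
Interest: $2,535,060.60 × ((1 + 0.01)^14 − 1) = $2,535,060.60 × 0.1494742… = $378,926.1887…
Total = $2,535,060.60 + $177,454.2420 + $378,926.1887… = $3,091,441.03

$3,091,441.03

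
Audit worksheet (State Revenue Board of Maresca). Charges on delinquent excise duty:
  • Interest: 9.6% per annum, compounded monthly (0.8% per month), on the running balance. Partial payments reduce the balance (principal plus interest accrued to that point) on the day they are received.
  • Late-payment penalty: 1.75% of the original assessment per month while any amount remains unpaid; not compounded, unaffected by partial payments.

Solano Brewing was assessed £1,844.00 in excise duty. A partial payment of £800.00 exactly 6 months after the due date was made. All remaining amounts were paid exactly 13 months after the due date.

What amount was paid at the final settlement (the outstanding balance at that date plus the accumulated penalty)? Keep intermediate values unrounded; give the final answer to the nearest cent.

Balance at month 6: £1,844.0000 × (1 + 0.008)^6 = £1,934.3012…
After £800.00 payment: £1,934.3012… − £800.00 = £1,134.3012…
Balance at month 13: £1,134.3012… × (1 + 0.008)^7 = £1,199.3671…
Penalty: 13 × 1.75% × £1,844.00 = £419.51
Final settlement = outstanding balance + penalty = £1,199.3671… + £419.51 = £1,618.88

£1,618.88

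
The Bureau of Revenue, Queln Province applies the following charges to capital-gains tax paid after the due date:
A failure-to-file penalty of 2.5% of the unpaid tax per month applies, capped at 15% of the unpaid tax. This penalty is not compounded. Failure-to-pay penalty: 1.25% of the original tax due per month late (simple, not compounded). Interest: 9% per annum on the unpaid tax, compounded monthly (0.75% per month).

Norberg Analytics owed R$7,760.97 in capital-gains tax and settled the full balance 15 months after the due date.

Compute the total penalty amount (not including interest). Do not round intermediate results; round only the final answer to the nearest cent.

Failure-to-file: 15 × 2.5% × R$7,760.97 = R$2,910.36…, capped at 15% × R$7,760.97 = R$1,164.15…
Failure-to-pay penalty: 15 × 1.25% × R$7,760.97 = R$1,455.18…
Total penalty = R$1,164.15… + R$1,455.18… = R$2,619.33

R$2,619.33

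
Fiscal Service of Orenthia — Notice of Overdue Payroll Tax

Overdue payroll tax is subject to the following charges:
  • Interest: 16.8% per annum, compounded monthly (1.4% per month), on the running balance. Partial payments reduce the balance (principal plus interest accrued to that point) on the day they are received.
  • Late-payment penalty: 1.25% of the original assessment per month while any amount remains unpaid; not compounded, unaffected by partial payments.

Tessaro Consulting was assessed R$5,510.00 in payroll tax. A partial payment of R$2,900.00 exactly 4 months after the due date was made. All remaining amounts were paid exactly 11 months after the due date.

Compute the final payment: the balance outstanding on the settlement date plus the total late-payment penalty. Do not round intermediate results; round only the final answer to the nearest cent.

R$3,981.71

Balance at month 4: R$5,510.0000 × (1 + 0.014)^4 = R$5,825.1004…
After R$2,900.00 payment: R$5,825.1004… − R$2,900.00 = R$2,925.1004…
Balance at month 11: R$2,925.1004… × (1 + 0.014)^7 = R$3,224.0849…
Penalty: 11 × 1.25% × R$5,510.00 = R$757.63…
Final settlement = outstanding balance + penalty = R$3,224.0849… + R$757.63… = R$3,981.71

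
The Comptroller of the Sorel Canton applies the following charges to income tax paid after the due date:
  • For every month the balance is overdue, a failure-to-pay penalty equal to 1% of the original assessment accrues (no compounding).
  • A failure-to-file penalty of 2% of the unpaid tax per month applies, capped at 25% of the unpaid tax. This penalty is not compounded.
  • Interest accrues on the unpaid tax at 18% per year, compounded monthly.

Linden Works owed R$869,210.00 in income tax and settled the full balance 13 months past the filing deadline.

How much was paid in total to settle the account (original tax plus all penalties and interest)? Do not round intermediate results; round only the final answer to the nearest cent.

Failure-to-file: 13 × 2% × R$869,210.00 = R$225,994.60, capped at 25% × R$869,210.00 = R$217,302.50
Failure-to-pay penalty: 13 × 1% × R$869,210.00 = R$112,997.30
Interest (18%/yr ÷ 12 = 1.5%/month): R$869,210.00 × ((1 + 0.015)^13 − 1) = R$185,621.9199…
Total = R$869,210.00 + R$330,299.8000 + R$185,621.9199… = R$1,385,131.72

R$1,385,131.72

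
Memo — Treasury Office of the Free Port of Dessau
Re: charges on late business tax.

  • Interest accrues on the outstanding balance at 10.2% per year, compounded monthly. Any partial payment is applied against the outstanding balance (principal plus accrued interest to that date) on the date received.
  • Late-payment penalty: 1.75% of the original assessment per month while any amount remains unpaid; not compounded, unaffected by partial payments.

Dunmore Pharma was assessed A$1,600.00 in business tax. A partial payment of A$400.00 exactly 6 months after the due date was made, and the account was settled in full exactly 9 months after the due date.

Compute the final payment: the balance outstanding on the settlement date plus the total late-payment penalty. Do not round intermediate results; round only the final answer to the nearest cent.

A$1,568.36

Monthly rate = 10.2% ÷ 12 = 0.85%
Balance at month 6: A$1,600.0000 × (1 + 0.0085)^6 = A$1,683.3538…
After A$400.00 payment: A$1,683.3538… − A$400.00 = A$1,283.3538…
Balance at month 9: A$1,283.3538… × (1 + 0.0085)^3 = A$1,316.3583…
Penalty: 9 × 1.75% × A$1,600.00 = A$252.00
Final settlement = outstanding balance + penalty = A$1,316.3583… + A$252.00 = A$1,568.36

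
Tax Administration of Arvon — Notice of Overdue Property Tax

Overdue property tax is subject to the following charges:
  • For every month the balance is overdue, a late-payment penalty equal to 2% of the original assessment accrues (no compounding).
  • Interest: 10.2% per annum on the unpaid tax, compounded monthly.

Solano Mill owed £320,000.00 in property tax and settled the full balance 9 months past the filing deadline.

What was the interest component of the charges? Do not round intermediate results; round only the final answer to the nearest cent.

Interest (10.2%/yr ÷ 12 = 0.85%/month): £320,000.00 × ((1 + 0.0085)^9 − 1) = £25,329.0400…

£25,329.04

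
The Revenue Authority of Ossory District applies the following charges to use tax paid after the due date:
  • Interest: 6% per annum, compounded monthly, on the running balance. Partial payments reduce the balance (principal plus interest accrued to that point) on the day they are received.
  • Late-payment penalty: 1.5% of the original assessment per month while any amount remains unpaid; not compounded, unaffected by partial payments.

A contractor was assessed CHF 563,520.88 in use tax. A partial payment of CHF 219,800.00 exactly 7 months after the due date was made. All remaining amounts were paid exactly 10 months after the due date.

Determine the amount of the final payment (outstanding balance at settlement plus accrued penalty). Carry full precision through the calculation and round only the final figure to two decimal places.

Monthly rate = 6% ÷ 12 = 0.5%
Balance at month 7: CHF 563,520.8800 × (1 + 0.005)^7 = CHF 583,542.4370…
After CHF 219,800.00 payment: CHF 583,542.4370… − CHF 219,800.00 = CHF 363,742.4370…
Balance at month 10: CHF 363,742.4370… × (1 + 0.005)^3 = CHF 369,225.8997…
Penalty: 10 × 1.5% × CHF 563,520.88 = CHF 84,528.13…
Final settlement = outstanding balance + penalty = CHF 369,225.8997… + CHF 84,528.13… = CHF 453,754.03

CHF 453,754.03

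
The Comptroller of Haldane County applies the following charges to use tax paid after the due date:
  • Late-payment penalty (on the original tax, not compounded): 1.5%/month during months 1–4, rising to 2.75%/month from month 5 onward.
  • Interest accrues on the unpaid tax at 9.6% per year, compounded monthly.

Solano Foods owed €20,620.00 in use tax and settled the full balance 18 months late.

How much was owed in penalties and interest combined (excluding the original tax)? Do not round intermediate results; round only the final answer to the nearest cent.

Penalty, months 1–4: 4 × 1.5% × €20,620.00 = €1,237.20
Penalty, months 5–18: 14 × 2.75% × €20,620.00 = €7,938.70
Interest (9.6%/yr ÷ 12 = 0.8%/month): €20,620.00 × ((1 + 0.008)^18 − 1) = €3,180.0702…
Penalties + interest = €9,175.9000 + €3,180.0702… = €12,355.97

€12,355.97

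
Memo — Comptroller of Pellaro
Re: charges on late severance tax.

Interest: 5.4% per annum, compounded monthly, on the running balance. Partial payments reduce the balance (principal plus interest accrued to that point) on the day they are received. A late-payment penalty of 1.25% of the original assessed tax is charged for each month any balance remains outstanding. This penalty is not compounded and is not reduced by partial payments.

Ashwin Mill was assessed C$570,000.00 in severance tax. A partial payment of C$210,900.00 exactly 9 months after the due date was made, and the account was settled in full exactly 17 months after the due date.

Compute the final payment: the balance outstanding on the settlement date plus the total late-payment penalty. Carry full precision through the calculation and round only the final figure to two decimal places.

Monthly rate = 5.4% ÷ 12 = 0.45%
Balance at month 9: C$570,000.0000 × (1 + 0.0045)^9 = C$593,504.9226…
After C$210,900.00 payment: C$593,504.9226… − C$210,900.00 = C$382,604.9226…
Balance at month 17: C$382,604.9226… × (1 + 0.0045)^8 = C$396,597.6003…
Penalty: 17 × 1.25% × C$570,000.00 = C$121,125.00
Final settlement = outstanding balance + penalty = C$396,597.6003… + C$121,125.00 = C$517,722.60

C$517,722.60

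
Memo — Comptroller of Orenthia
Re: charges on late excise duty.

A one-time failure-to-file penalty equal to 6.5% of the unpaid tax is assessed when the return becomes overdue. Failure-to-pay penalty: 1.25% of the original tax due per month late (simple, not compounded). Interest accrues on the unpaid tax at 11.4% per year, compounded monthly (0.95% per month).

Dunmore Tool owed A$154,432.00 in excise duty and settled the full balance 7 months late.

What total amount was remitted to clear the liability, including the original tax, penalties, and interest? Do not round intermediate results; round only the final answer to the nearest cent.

Failure-to-file penalty: 6.5% × A$154,432.00 = A$10,038.08
Failure-to-pay penalty = 1.25% × A$154,432.00 × 7 mo = A$13,512.80
Interest: A$154,432.00 × ((1 + 0.0095)^7 − 1) = A$154,432.00 × 0.0684255… = A$10,567.0937…
Total = A$154,432.00 + A$23,550.8800 + A$10,567.0937… = A$188,549.97

A$188,549.97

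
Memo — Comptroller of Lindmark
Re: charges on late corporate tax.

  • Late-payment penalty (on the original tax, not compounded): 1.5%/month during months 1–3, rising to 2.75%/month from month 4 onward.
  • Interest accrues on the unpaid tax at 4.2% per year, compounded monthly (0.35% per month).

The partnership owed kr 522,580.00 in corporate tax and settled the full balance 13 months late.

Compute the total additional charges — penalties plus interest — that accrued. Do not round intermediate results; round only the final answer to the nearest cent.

Penalty, months 1–3: 3 × 1.5% × kr 522,580.00 = kr 23,516.10
Penalty, months 4–13: 10 × 2.75% × kr 522,580.00 = kr 143,709.50
Interest: kr 522,580.00 × ((1 + 0.0035)^13 − 1) = kr 522,580.00 × 0.0464679… = kr 24,283.1796…
Penalties + interest = kr 167,225.6000 + kr 24,283.1796… = kr 191,508.78

kr 191,508.78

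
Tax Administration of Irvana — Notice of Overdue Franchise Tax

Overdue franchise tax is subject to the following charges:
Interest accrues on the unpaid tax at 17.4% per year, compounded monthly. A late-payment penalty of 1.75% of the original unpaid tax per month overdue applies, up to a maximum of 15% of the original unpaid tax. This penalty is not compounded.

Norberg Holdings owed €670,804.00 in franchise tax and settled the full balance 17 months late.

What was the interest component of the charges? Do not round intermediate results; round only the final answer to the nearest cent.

€185,998.09

Interest (17.4%/yr ÷ 12 = 1.45%/month): €670,804.00 × ((1 + 0.0145)^17 − 1) = €185,998.0894…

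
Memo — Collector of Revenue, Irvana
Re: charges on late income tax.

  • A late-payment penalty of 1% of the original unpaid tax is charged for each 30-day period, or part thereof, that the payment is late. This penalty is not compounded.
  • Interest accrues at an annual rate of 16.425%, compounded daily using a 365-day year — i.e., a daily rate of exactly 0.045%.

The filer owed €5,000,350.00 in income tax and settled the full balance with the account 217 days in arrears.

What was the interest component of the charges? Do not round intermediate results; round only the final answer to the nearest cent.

€512,798.88

Interest: €5,000,350.00 × ((1 + 0.00045)^217 − 1) = €5,000,350.00 × 0.10255260… = €512,798.8845…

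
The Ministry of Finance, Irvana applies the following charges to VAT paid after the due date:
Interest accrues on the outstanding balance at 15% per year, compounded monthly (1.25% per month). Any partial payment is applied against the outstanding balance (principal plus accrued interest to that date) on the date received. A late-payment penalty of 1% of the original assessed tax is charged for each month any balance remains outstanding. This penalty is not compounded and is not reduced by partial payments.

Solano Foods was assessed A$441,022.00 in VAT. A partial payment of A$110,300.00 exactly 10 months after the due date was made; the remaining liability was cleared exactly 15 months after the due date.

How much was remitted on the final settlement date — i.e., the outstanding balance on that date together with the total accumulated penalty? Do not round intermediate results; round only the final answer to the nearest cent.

A$480,141.21

Balance at month 10: A$441,022.0000 × (1 + 0.0125)^10 = A$499,356.3458…
After A$110,300.00 payment: A$499,356.3458… − A$110,300.00 = A$389,056.3458…
Balance at month 15: A$389,056.3458… × (1 + 0.0125)^5 = A$413,987.9144…
Penalty: 15 × 1% × A$441,022.00 = A$66,153.30
Final settlement = outstanding balance + penalty = A$413,987.9144… + A$66,153.30 = A$480,141.21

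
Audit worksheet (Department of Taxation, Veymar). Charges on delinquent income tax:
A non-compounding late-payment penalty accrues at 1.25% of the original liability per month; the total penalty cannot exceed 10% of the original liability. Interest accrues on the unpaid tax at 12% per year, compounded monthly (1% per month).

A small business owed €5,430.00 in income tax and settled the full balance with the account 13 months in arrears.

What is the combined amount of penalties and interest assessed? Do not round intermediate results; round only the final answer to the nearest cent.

€1,292.85

Penalty (uncapped): 13 × 1.25% × €5,430.00 = €882.38…; cap = 10% × €5,430.00 = €543.00 → penalty = €543.00
Interest: €5,430.00 × ((1 + 0.01)^13 − 1) = €5,430.00 × 0.1380933… = €749.8465…
Penalties + interest = €543.0000 + €749.8465… = €1,292.85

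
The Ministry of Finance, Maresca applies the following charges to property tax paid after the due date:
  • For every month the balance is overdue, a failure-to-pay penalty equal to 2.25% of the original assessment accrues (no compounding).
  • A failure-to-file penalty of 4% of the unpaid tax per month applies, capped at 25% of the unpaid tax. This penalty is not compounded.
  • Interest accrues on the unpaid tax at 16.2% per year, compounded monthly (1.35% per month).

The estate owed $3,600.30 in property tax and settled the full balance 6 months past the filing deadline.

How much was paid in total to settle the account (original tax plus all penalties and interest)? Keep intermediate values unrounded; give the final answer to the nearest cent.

Failure-to-file: 6 × 4% × $3,600.30 = $864.07… (under the 25% cap)
Failure-to-pay penalty = 2.25% × $3,600.30 × 6 mo = $486.04…
Interest: $3,600.30 × ((1 + 0.0135)^6 − 1) = $3,600.30 × 0.0837835… = $301.6456…
Total = $3,600.30 + $1,350.1125 + $301.6456… = $5,252.06

$5,252.06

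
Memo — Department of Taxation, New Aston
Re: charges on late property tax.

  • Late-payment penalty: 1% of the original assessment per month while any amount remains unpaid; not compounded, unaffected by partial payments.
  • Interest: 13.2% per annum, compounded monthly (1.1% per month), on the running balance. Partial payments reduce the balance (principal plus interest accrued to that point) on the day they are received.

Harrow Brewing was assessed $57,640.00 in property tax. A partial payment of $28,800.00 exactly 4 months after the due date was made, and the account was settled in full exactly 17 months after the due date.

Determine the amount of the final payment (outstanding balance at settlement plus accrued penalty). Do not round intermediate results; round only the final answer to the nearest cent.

$46,018.75

Balance at month 4: $57,640.0000 × (1 + 0.011)^4 = $60,218.3144…
After $28,800.00 payment: $60,218.3144… − $28,800.00 = $31,418.3144…
Balance at month 17: $31,418.3144… × (1 + 0.011)^13 = $36,219.9548…
Penalty: 17 × 1% × $57,640.00 = $9,798.80
Final settlement = outstanding balance + penalty = $36,219.9548… + $9,798.80 = $46,018.75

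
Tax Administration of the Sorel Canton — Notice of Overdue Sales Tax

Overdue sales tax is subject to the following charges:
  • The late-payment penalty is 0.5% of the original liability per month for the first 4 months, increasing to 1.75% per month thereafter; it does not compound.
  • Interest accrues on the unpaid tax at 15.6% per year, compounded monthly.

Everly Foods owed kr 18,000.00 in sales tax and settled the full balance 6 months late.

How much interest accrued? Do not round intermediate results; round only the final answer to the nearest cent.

kr 1,450.43

Interest (15.6%/yr ÷ 12 = 1.3%/month): kr 18,000.00 × ((1 + 0.013)^6 − 1) = kr 1,450.4287…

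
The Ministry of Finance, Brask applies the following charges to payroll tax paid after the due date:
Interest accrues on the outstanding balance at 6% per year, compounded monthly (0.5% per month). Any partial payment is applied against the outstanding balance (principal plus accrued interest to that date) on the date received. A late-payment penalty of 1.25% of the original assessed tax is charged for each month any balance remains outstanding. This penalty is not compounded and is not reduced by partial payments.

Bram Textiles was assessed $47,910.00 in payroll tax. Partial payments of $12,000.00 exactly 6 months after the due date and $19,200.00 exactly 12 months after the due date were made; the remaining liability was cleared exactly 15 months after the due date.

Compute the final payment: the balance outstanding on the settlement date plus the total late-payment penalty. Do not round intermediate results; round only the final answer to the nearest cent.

Balance at month 6: $47,910.0000 × (1 + 0.005)^6 = $49,365.3865…
After $12,000.00 payment: $49,365.3865… − $12,000.00 = $37,365.3865…
Balance at month 12: $37,365.3865… × (1 + 0.005)^6 = $38,500.4539…
After $19,200.00 payment: $38,500.4539… − $19,200.00 = $19,300.4539…
Balance at month 15: $19,300.4539… × (1 + 0.005)^3 = $19,591.4106…
Penalty: 15 × 1.25% × $47,910.00 = $8,983.13…
Final settlement = outstanding balance + penalty = $19,591.4106… + $8,983.13… = $28,574.54

$28,574.54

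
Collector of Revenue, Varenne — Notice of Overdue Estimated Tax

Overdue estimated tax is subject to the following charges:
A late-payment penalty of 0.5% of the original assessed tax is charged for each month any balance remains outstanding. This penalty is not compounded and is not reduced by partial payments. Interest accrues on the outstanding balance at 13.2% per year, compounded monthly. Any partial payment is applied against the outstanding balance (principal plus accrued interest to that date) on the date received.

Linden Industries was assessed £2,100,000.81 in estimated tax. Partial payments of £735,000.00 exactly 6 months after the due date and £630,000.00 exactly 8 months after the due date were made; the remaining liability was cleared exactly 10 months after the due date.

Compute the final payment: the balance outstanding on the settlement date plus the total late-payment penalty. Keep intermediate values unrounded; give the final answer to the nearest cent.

Monthly rate = 13.2% ÷ 12 = 1.1%
Balance at month 6: £2,100,000.8100 × (1 + 0.011)^6 = £2,242,468.7302…
After £735,000.00 payment: £2,242,468.7302… − £735,000.00 = £1,507,468.7302…
Balance at month 8: £1,507,468.7302… × (1 + 0.011)^2 = £1,540,815.4460…
After £630,000.00 payment: £1,540,815.4460… − £630,000.00 = £910,815.4460…
Balance at month 10: £910,815.4460… × (1 + 0.011)^2 = £930,963.5944…
Penalty: 10 × 0.5% × £2,100,000.81 = £105,000.04…
Final settlement = outstanding balance + penalty = £930,963.5944… + £105,000.04… = £1,035,963.63

£1,035,963.63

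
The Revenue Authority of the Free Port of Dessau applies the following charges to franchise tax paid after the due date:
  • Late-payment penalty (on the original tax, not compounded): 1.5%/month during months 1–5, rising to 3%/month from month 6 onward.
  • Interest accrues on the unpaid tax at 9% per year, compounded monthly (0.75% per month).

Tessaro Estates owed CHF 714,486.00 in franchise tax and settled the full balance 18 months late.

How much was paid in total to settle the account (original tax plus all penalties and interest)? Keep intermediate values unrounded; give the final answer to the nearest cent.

Penalty, months 1–5: 5 × 1.5% × CHF 714,486.00 = CHF 53,586.45
Penalty, months 6–18: 13 × 3% × CHF 714,486.00 = CHF 278,649.54
Interest: CHF 714,486.00 × ((1 + 0.0075)^18 − 1) = CHF 714,486.00 × 0.1439604… = CHF 102,857.6823…
Total = CHF 714,486.00 + CHF 332,235.9900 + CHF 102,857.6823… = CHF 1,149,579.67

CHF 1,149,579.67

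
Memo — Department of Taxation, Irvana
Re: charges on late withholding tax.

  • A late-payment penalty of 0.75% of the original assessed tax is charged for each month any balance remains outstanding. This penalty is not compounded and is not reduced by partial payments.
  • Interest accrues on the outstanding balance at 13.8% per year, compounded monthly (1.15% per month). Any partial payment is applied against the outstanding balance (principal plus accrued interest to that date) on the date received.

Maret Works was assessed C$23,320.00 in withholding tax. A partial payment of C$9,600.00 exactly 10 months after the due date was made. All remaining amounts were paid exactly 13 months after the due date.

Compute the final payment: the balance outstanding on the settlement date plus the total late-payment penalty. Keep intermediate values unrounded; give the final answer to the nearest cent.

Balance at month 10: C$23,320.0000 × (1 + 0.0115)^10 = C$26,144.9260…
After C$9,600.00 payment: C$26,144.9260… − C$9,600.00 = C$16,544.9260…
Balance at month 13: C$16,544.9260… × (1 + 0.0115)^3 = C$17,122.3153…
Penalty: 13 × 0.75% × C$23,320.00 = C$2,273.70
Final settlement = outstanding balance + penalty = C$17,122.3153… + C$2,273.70 = C$19,396.02

C$19,396.02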